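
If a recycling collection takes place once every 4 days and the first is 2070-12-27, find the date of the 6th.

2071-01-16

The 6th occurrence is 5 intervals after the first: 5 × 4 = 20 days after 2070-12-27.
December has 31 days — 4 days to the end of December leaves 16.
16 days into January → 2071-01-16.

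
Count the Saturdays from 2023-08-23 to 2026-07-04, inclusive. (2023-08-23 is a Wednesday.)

2023-08-23 is a Wednesday; the first Saturday on or after it is 2023-08-26 (3 days later).
From 2023-08-26 to 2026-07-04: 127 + 366 + 365 + 185 = 1043 days (rest of 2023, 2024, 2025, to 2026-07-04 in 2026).
1043 ÷ 7 = 149 full weeks with remainder 0, so 149 more Saturdays after the first → 150.

150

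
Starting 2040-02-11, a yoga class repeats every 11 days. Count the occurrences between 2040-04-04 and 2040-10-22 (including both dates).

Occurrences land 11·i days after 2040-02-11 for i = 0, 1, 2, …
2040-04-04 is 53 days after the start; 53 ÷ 11 = 4 remainder 9; since the remainder is 9, round up to i = 5. First occurrence in the window: #6 on 2040-04-06 (5×11 = 55 days in).
2040-10-22 is 254 days after the start; 254 ÷ 11 = 23 remainder 1. Last occurrence in the window: #24 on 2040-10-21.
Occurrences #6 through #24: 19 in total.

19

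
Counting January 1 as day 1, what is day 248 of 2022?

January has 31 days (248 − 31 = 217 remain).
February has 28 days (217 − 28 = 189 remain).
March has 31 days (189 − 31 = 158 remain).
April has 30 days (158 − 30 = 128 remain).
May has 31 days (128 − 31 = 97 remain).
June has 30 days (97 − 30 = 67 remain).
July has 31 days (67 − 31 = 36 remain).
August has 31 days (36 − 31 = 5 remain).
5 into September → September 5.

2022-09-05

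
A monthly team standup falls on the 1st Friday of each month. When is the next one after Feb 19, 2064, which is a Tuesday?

Mar 7, 2064

Feb 2064 starts on a Friday, so its 1st Friday is Feb 1, 2064.
That is not after Feb 19, 2064, so look at Mar 2064.
Mar 2064 starts on a Saturday, so its 1st Friday is Mar 7, 2064 (6 days in).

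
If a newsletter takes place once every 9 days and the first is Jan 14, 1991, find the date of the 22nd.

Jul 22, 1991

The 22nd occurrence is 21 intervals after the first: 21 × 9 = 189 days after Jan 14, 1991.
Jan has 31 days — 17 days to the end of Jan leaves 172.
Feb has 28 days (144 left).
Mar has 31 days (113 left).
Apr has 30 days (83 left).
May has 31 days (52 left).
Jun has 30 days (22 left).
22 days into Jul → Jul 22, 1991.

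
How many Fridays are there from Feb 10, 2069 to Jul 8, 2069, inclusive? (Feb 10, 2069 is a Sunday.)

Feb 10, 2069 is a Sunday; the first Friday on or after it is Feb 15, 2069 (5 days later).
From Feb 15, 2069 to Jul 8, 2069: 13 + 31 + 30 + 31 + 30 + 8 = 143 days (rest of Feb, Mar, Apr, May, Jun, Jul).
143 ÷ 7 = 20 full weeks with remainder 3, so 20 more Fridays after the first → 21.

21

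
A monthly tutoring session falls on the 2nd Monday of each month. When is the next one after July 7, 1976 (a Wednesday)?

July 12, 1976

July 1976 starts on a Thursday; its first Monday is the 5th, so the 2nd Monday is the 12th — July 12, 1976.
July 12, 1976 is after July 7, 1976, so that is the next one.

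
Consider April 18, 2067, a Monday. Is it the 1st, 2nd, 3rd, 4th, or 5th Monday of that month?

3rd

Day 18 falls in week ⌈18/7⌉ of the month.
Days 1–7 hold the 1st Monday, 8–14 the 2nd, 15–21 the 3rd, 22–28 the 4th, 29–31 the 5th.
18 is in the range for the 3rd.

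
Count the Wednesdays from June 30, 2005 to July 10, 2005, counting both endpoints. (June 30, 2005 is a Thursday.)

June 30, 2005 is a Thursday; the first Wednesday on or after it is July 6, 2005 (6 days later).
From July 6, 2005 to July 10, 2005 is 10 − 6 = 4 days.
4 ÷ 7 = 0 full weeks with remainder 4, so 0 more Wednesdays after the first → 1.

1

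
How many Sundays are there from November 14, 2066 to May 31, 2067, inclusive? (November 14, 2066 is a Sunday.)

29

November 14, 2066 is a Sunday; the first Sunday on or after it is November 14, 2066.
From November 14, 2066 to May 31, 2067: 16 + 31 + 31 + 28 + 31 + 30 + 31 = 198 days (rest of November, December, January, February, March, April, May).
198 ÷ 7 = 28 full weeks with remainder 2, so 28 more Sundays after the first → 29.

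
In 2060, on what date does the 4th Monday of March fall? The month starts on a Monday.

March 22, 2060

March 2060 begins on a Monday, so the first Monday is March 1.
The 4th Monday is 3 weeks later: 1 + 21 = 22.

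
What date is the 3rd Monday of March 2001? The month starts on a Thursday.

March 2001 begins on a Thursday, so the first Monday is March 5 (4 days later).
The 3rd Monday is 2 weeks later: 5 + 14 = 19.

2001-03-19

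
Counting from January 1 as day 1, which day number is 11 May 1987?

131

Days in months before May: 31 + 28 + 31 + 30 = 120.
Plus 11 days into May → day 131.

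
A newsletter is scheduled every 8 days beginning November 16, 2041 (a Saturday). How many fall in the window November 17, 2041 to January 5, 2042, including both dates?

Occurrences land 8·i days after November 16, 2041 for i = 0, 1, 2, …
November 17, 2041 is 1 day after the start; 1 ÷ 8 = 0 remainder 1; since the remainder is 1, round up to i = 1. First occurrence in the window: #2 on November 24, 2041 (1×8 = 8 days in).
January 5, 2042 is 50 days after the start; 50 ÷ 8 = 6 remainder 2. Last occurrence in the window: #7 on January 3, 2042.
Occurrences #2 through #7: 6 in total.

6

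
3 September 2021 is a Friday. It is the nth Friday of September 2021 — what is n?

1st

Day 3 falls in week ⌈3/7⌉ of the month.
Days 1–7 hold the 1st Friday, 8–14 the 2nd, 15–21 the 3rd, 22–28 the 4th, 29–31 the 5th.
3 is in the range for the 1st.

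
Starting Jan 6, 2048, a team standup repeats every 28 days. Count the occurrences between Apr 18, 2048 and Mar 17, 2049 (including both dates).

12

Occurrences land 28·i days after Jan 6, 2048 for i = 0, 1, 2, …
Apr 18, 2048 is 103 days after the start; 103 ÷ 28 = 3 remainder 19; since the remainder is 19, round up to i = 4. First occurrence in the window: #5 on Apr 27, 2048 (4×28 = 112 days in).
Mar 17, 2049 is 436 days after the start; 436 ÷ 28 = 15 remainder 16. Last occurrence in the window: #16 on Mar 1, 2049.
Occurrences #5 through #16: 12 in total.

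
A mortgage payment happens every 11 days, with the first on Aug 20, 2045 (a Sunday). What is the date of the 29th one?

Jun 24, 2046

The 29th occurrence is 28 intervals after the first: 28 × 11 = 308 days after Aug 20, 2045.
Aug has 31 days — 11 days to the end of Aug leaves 297.
Sep has 30 days (267 left).
Oct has 31 days (236 left).
Nov has 30 days (206 left).
Dec has 31 days (175 left).
Jan has 31 days (144 left).
Feb has 28 days (116 left).
Mar has 31 days (85 left).
Apr has 30 days (55 left).
May has 31 days (24 left).
24 days into Jun → Jun 24, 2046.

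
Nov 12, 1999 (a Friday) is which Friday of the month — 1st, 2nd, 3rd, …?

2nd

Day 12 falls in week ⌈12/7⌉ of the month.
Days 1–7 hold the 1st Friday, 8–14 the 2nd, 15–21 the 3rd, 22–28 the 4th, 29–31 the 5th.
12 is in the range for the 2nd.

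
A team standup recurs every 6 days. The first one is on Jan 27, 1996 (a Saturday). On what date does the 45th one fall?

Oct 17, 1996

The 45th occurrence is 44 intervals after the first: 44 × 6 = 264 days after Jan 27, 1996.
Jan has 31 days — 4 days to the end of Jan leaves 260.
Feb has 29 days (231 left).
Mar has 31 days (200 left).
Apr has 30 days (170 left).
May has 31 days (139 left).
Jun has 30 days (109 left).
Jul has 31 days (78 left).
Aug has 31 days (47 left).
Sep has 30 days (17 left).
17 days into Oct → Oct 17, 1996.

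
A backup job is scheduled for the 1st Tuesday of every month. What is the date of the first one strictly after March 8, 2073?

March 2073 starts on a Wednesday, so its 1st Tuesday is March 7, 2073 (6 days in).
That is not after March 8, 2073, so look at April 2073.
April 2073 starts on a Saturday, so its 1st Tuesday is April 4, 2073 (3 days in).

April 4, 2073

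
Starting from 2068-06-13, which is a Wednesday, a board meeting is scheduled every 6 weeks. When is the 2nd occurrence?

2068-07-25

The 2nd occurrence is 1 interval after the first: 1 × 42 = 42 days after 2068-06-13.
June has 30 days — 17 days to the end of June leaves 25.
25 days into July → 2068-07-25.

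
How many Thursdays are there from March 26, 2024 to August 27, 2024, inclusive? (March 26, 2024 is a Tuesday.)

22

March 26, 2024 is a Tuesday; the first Thursday on or after it is March 28, 2024 (2 days later).
From March 28, 2024 to August 27, 2024: 3 + 30 + 31 + 30 + 31 + 27 = 152 days (rest of March, April, May, June, July, August).
152 ÷ 7 = 21 full weeks with remainder 5, so 21 more Thursdays after the first → 22.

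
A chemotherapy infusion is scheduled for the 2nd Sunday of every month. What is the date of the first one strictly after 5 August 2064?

10 August 2064

August 2064 starts on a Friday; its first Sunday is the 3rd, so the 2nd Sunday is the 10th — 10 August 2064.
10 August 2064 is after 5 August 2064, so that is the next one.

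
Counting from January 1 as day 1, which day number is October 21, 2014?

Days in months before October: 31 + 28 + 31 + 30 + 31 + 30 + 31 + 31 + 30 = 273.
Plus 21 days into October → day 294.

294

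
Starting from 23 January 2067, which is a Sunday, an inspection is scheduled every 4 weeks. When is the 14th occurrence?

The 14th occurrence is 13 intervals after the first: 13 × 28 = 364 days after 23 January 2067.
January has 31 days — 8 days to the end of January leaves 356.
February has 28 days (328 left).
March has 31 days (297 left).
April has 30 days (267 left).
May has 31 days (236 left).
June has 30 days (206 left).
July has 31 days (175 left).
August has 31 days (144 left).
September has 30 days (114 left).
October has 31 days (83 left).
November has 30 days (53 left).
December has 31 days (22 left).
22 days into January → 22 January 2068.

22 January 2068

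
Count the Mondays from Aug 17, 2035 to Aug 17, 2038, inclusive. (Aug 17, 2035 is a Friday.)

157

Aug 17, 2035 is a Friday; the first Monday on or after it is Aug 20, 2035 (3 days later).
From Aug 20, 2035 to Aug 17, 2038: 133 + 366 + 365 + 229 = 1093 days (rest of 2035, 2036, 2037, to Aug 17, 2038 in 2038).
1093 ÷ 7 = 156 full weeks with remainder 1, so 156 more Mondays after the first → 157.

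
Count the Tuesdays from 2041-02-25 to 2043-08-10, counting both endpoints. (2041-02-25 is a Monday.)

128

2041-02-25 is a Monday; the first Tuesday on or after it is 2041-02-26 (1 day later).
From 2041-02-26 to 2043-08-10: 308 + 365 + 222 = 895 days (rest of 2041, 2042, to 2043-08-10 in 2043).
895 ÷ 7 = 127 full weeks with remainder 6, so 127 more Tuesdays after the first → 128.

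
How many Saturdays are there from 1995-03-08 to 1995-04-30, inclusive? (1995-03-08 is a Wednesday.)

1995-03-08 is a Wednesday; the first Saturday on or after it is 1995-03-11 (3 days later).
From 1995-03-11 to 1995-04-30: 20 + 30 = 50 days (rest of March, April).
50 ÷ 7 = 7 full weeks with remainder 1, so 7 more Saturdays after the first → 8.

8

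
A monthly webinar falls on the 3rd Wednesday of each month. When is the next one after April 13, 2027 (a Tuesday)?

April 2027 starts on a Thursday; its first Wednesday is the 7th, so the 3rd Wednesday is the 21st — April 21, 2027.
April 21, 2027 is after April 13, 2027, so that is the next one.

April 21, 2027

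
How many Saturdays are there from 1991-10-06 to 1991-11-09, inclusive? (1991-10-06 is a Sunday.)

5

1991-10-06 is a Sunday; the first Saturday on or after it is 1991-10-12 (6 days later).
From 1991-10-12 to 1991-11-09: 19 + 9 = 28 days (rest of October, November).
28 ÷ 7 = 4 full weeks with remainder 0, so 4 more Saturdays after the first → 5.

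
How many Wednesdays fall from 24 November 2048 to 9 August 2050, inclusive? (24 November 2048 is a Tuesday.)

89

24 November 2048 is a Tuesday; the first Wednesday on or after it is 25 November 2048 (1 day later).
From 25 November 2048 to 9 August 2050: 36 + 365 + 221 = 622 days (rest of 2048, 2049, to 9 August 2050 in 2050).
622 ÷ 7 = 88 full weeks with remainder 6, so 88 more Wednesdays after the first → 89.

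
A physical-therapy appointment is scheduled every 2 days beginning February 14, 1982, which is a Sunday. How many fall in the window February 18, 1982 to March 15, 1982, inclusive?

13

Occurrences land 2·i days after February 14, 1982 for i = 0, 1, 2, …
February 18, 1982 is 4 days after the start; 4 ÷ 2 = 2 remainder 0. First occurrence in the window: #3 on February 18, 1982 (2×2 = 4 days in).
March 15, 1982 is 29 days after the start; 29 ÷ 2 = 14 remainder 1. Last occurrence in the window: #15 on March 14, 1982.
Occurrences #3 through #15: 13 in total.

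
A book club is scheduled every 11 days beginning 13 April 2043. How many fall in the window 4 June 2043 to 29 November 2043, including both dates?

Occurrences land 11·i days after 13 April 2043 for i = 0, 1, 2, …
4 June 2043 is 52 days after the start; 52 ÷ 11 = 4 remainder 8; since the remainder is 8, round up to i = 5. First occurrence in the window: #6 on 7 June 2043 (5×11 = 55 days in).
29 November 2043 is 230 days after the start; 230 ÷ 11 = 20 remainder 10. Last occurrence in the window: #21 on 19 November 2043.
Occurrences #6 through #21: 16 in total.

16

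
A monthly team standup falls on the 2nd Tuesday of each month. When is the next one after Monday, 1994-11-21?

November 1994 starts on a Tuesday; its first Tuesday is the 1st, so the 2nd Tuesday is the 8th — 1994-11-08.
That is not after 1994-11-21, so look at December 1994.
December 1994 starts on a Thursday; its first Tuesday is the 6th, so the 2nd Tuesday is the 13th — 1994-12-13.

1994-12-13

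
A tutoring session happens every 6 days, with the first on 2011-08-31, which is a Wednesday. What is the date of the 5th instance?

The 5th occurrence is 4 intervals after the first: 4 × 6 = 24 days after 2011-08-31.
August has 31 days — 0 days to the end of August leaves 24.
24 days into September → 2011-09-24.

2011-09-24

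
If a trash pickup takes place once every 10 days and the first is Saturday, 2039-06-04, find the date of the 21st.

2039-12-21

The 21st occurrence is 20 intervals after the first: 20 × 10 = 200 days after 2039-06-04.
June has 30 days — 26 days to the end of June leaves 174.
July has 31 days (143 left).
August has 31 days (112 left).
September has 30 days (82 left).
October has 31 days (51 left).
November has 30 days (21 left).
21 days into December → 2039-12-21.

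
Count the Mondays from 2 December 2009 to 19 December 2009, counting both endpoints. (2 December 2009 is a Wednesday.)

2

2 December 2009 is a Wednesday; the first Monday on or after it is 7 December 2009 (5 days later).
From 7 December 2009 to 19 December 2009 is 19 − 7 = 12 days.
12 ÷ 7 = 1 full weeks with remainder 5, so 1 more Mondays after the first → 2.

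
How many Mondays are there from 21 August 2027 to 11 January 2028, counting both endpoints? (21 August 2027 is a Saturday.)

21

21 August 2027 is a Saturday; the first Monday on or after it is 23 August 2027 (2 days later).
From 23 August 2027 to 11 January 2028: 8 + 30 + 31 + 30 + 31 + 11 = 141 days (rest of August, September, October, November, December, January).
141 ÷ 7 = 20 full weeks with remainder 1, so 20 more Mondays after the first → 21.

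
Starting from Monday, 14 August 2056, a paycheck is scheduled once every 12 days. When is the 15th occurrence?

29 January 2057

The 15th occurrence is 14 intervals after the first: 14 × 12 = 168 days after 14 August 2056.
August has 31 days — 17 days to the end of August leaves 151.
September has 30 days (121 left).
October has 31 days (90 left).
November has 30 days (60 left).
December has 31 days (29 left).
29 days into January → 29 January 2057.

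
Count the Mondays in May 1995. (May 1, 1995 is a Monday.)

5

May 1, 1995 is a Monday; the first Monday on or after it is May 1, 1995.
From May 1, 1995 to May 31, 1995 is 31 − 1 = 30 days.
30 ÷ 7 = 4 full weeks with remainder 2, so 4 more Mondays after the first → 5.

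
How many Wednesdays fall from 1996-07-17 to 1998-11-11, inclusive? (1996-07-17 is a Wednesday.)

122

1996-07-17 is a Wednesday; the first Wednesday on or after it is 1996-07-17.
From 1996-07-17 to 1998-11-11: 167 + 365 + 315 = 847 days (rest of 1996, 1997, to 1998-11-11 in 1998).
847 ÷ 7 = 121 full weeks with remainder 0, so 121 more Wednesdays after the first → 122.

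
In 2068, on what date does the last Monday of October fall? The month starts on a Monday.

October 2068 begins on a Monday, so the first Monday is October 1.
October 2068 has 31 days. Adding weeks: 1, 8, 15, 22, 29 — the last one ≤ 31 is the 29th.

2068-10-29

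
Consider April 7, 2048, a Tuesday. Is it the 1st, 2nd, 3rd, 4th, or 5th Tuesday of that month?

Day 7 falls in week ⌈7/7⌉ of the month.
Days 1–7 hold the 1st Tuesday, 8–14 the 2nd, 15–21 the 3rd, 22–28 the 4th, 29–31 the 5th.
7 is in the range for the 1st.

1st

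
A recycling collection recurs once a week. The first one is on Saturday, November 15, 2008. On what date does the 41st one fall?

The 41st occurrence is 40 intervals after the first: 40 × 7 = 280 days after November 15, 2008.
November has 30 days — 15 days to the end of November leaves 265.
December has 31 days (234 left).
January has 31 days (203 left).
February has 28 days (175 left).
March has 31 days (144 left).
April has 30 days (114 left).
May has 31 days (83 left).
June has 30 days (53 left).
July has 31 days (22 left).
22 days into August → August 22, 2009.

August 22, 2009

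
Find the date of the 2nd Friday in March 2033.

March 11, 2033

March 2033 begins on a Tuesday, so the first Friday is March 4 (3 days later).
The 2nd Friday is 1 weeks later: 4 + 7 = 11.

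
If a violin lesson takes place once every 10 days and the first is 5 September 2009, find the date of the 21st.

The 21st occurrence is 20 intervals after the first: 20 × 10 = 200 days after 5 September 2009.
September has 30 days — 25 days to the end of September leaves 175.
October has 31 days (144 left).
November has 30 days (114 left).
December has 31 days (83 left).
January has 31 days (52 left).
February has 28 days (24 left).
24 days into March → 24 March 2010.

24 March 2010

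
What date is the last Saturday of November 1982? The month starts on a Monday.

1982-11-27

November 1982 begins on a Monday, so the first Saturday is November 6 (5 days later).
November 1982 has 30 days. Adding weeks: 6, 13, 20, 27 — the last one ≤ 30 is the 27th.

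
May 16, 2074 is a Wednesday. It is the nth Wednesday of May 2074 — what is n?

Day 16 falls in week ⌈16/7⌉ of the month.
Days 1–7 hold the 1st Wednesday, 8–14 the 2nd, 15–21 the 3rd, 22–28 the 4th, 29–31 the 5th.
16 is in the range for the 3rd.

3rd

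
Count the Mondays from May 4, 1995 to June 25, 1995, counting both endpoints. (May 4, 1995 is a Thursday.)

7

May 4, 1995 is a Thursday; the first Monday on or after it is May 8, 1995 (4 days later).
From May 8, 1995 to June 25, 1995: 23 + 25 = 48 days (rest of May, June).
48 ÷ 7 = 6 full weeks with remainder 6, so 6 more Mondays after the first → 7.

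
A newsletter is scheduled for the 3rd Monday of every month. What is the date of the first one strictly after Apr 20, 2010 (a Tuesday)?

May 17, 2010

Apr 2010 starts on a Thursday; its first Monday is the 5th, so the 3rd Monday is the 19th — Apr 19, 2010.
That is not after Apr 20, 2010, so look at May 2010.
May 2010 starts on a Saturday; its first Monday is the 3rd, so the 3rd Monday is the 17th — May 17, 2010.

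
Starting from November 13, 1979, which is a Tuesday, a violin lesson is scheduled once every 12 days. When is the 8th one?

The 8th occurrence is 7 intervals after the first: 7 × 12 = 84 days after November 13, 1979.
November has 30 days — 17 days to the end of November leaves 67.
December has 31 days (36 left).
January has 31 days (5 left).
5 days into February → February 5, 1980.

February 5, 1980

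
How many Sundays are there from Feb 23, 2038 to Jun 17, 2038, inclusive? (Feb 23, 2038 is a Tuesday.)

16

Feb 23, 2038 is a Tuesday; the first Sunday on or after it is Feb 28, 2038 (5 days later).
From Feb 28, 2038 to Jun 17, 2038: 0 + 31 + 30 + 31 + 17 = 109 days (rest of Feb, Mar, Apr, May, Jun).
109 ÷ 7 = 15 full weeks with remainder 4, so 15 more Sundays after the first → 16.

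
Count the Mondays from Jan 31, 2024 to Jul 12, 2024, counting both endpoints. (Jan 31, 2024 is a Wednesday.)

Jan 31, 2024 is a Wednesday; the first Monday on or after it is Feb 5, 2024 (5 days later).
From Feb 5, 2024 to Jul 12, 2024: 24 + 31 + 30 + 31 + 30 + 12 = 158 days (rest of Feb, Mar, Apr, May, Jun, Jul).
158 ÷ 7 = 22 full weeks with remainder 4, so 22 more Mondays after the first → 23.

23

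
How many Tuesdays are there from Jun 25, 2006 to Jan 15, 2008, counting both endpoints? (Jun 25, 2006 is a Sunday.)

82

Jun 25, 2006 is a Sunday; the first Tuesday on or after it is Jun 27, 2006 (2 days later).
From Jun 27, 2006 to Jan 15, 2008: 187 + 365 + 15 = 567 days (rest of 2006, 2007, to Jan 15, 2008 in 2008).
567 ÷ 7 = 81 full weeks with remainder 0, so 81 more Tuesdays after the first → 82.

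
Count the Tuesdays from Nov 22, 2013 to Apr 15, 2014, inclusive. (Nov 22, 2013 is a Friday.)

Nov 22, 2013 is a Friday; the first Tuesday on or after it is Nov 26, 2013 (4 days later).
From Nov 26, 2013 to Apr 15, 2014: 4 + 31 + 31 + 28 + 31 + 15 = 140 days (rest of Nov, Dec, Jan, Feb, Mar, Apr).
140 ÷ 7 = 20 full weeks with remainder 0, so 20 more Tuesdays after the first → 21.

21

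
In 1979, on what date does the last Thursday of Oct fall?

Oct 1979 begins on a Monday, so the first Thursday is Oct 4 (3 days later).
Oct 1979 has 31 days. Adding weeks: 4, 11, 18, 25 — the last one ≤ 31 is the 25th.

Oct 25, 1979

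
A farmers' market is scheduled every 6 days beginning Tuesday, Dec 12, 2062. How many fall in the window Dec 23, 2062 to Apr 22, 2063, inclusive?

Occurrences land 6·i days after Dec 12, 2062 for i = 0, 1, 2, …
Dec 23, 2062 is 11 days after the start; 11 ÷ 6 = 1 remainder 5; since the remainder is 5, round up to i = 2. First occurrence in the window: #3 on Dec 24, 2062 (2×6 = 12 days in).
Apr 22, 2063 is 131 days after the start; 131 ÷ 6 = 21 remainder 5. Last occurrence in the window: #22 on Apr 17, 2063.
Occurrences #3 through #22: 20 in total.

20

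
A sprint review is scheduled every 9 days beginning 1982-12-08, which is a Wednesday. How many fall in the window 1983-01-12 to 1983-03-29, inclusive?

Occurrences land 9·i days after 1982-12-08 for i = 0, 1, 2, …
1983-01-12 is 35 days after the start; 35 ÷ 9 = 3 remainder 8; since the remainder is 8, round up to i = 4. First occurrence in the window: #5 on 1983-01-13 (4×9 = 36 days in).
1983-03-29 is 111 days after the start; 111 ÷ 9 = 12 remainder 3. Last occurrence in the window: #13 on 1983-03-26.
Occurrences #5 through #13: 9 in total.

9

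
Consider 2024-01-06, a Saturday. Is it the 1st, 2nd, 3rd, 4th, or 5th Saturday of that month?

1st

Day 6 falls in week ⌈6/7⌉ of the month.
Days 1–7 hold the 1st Saturday, 8–14 the 2nd, 15–21 the 3rd, 22–28 the 4th, 29–31 the 5th.
6 is in the range for the 1st.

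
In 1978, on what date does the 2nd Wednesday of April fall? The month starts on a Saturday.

12 April 1978

April 1978 begins on a Saturday, so the first Wednesday is April 5 (4 days later).
The 2nd Wednesday is 1 weeks later: 5 + 7 = 12.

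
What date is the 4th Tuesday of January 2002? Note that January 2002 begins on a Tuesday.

January 22, 2002

January 2002 begins on a Tuesday, so the first Tuesday is January 1.
The 4th Tuesday is 3 weeks later: 1 + 21 = 22.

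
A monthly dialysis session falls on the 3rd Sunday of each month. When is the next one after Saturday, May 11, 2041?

May 19, 2041

May 2041 starts on a Wednesday; its first Sunday is the 5th, so the 3rd Sunday is the 19th — May 19, 2041.
May 19, 2041 is after May 11, 2041, so that is the next one.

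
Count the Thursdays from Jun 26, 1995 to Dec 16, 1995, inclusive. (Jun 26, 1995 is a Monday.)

25

Jun 26, 1995 is a Monday; the first Thursday on or after it is Jun 29, 1995 (3 days later).
From Jun 29, 1995 to Dec 16, 1995: 1 + 31 + 31 + 30 + 31 + 30 + 16 = 170 days (rest of Jun, Jul, Aug, Sep, Oct, Nov, Dec).
170 ÷ 7 = 24 full weeks with remainder 2, so 24 more Thursdays after the first → 25.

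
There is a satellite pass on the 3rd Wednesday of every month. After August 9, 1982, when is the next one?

August 18, 1982

August 1982 starts on a Sunday; its first Wednesday is the 4th, so the 3rd Wednesday is the 18th — August 18, 1982.
August 18, 1982 is after August 9, 1982, so that is the next one.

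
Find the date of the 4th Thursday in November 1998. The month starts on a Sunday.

November 1998 begins on a Sunday, so the first Thursday is November 5 (4 days later).
The 4th Thursday is 3 weeks later: 5 + 21 = 26.

1998-11-26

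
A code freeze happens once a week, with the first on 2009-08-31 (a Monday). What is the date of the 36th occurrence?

The 36th occurrence is 35 intervals after the first: 35 × 7 = 245 days after 2009-08-31.
August has 31 days — 0 days to the end of August leaves 245.
September has 30 days (215 left).
October has 31 days (184 left).
November has 30 days (154 left).
December has 31 days (123 left).
January has 31 days (92 left).
February has 28 days (64 left).
March has 31 days (33 left).
April has 30 days (3 left).
3 days into May → 2010-05-03.

2010-05-03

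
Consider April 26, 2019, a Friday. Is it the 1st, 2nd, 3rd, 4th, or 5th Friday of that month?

4th

Day 26 falls in week ⌈26/7⌉ of the month.
Days 1–7 hold the 1st Friday, 8–14 the 2nd, 15–21 the 3rd, 22–28 the 4th, 29–31 the 5th.
26 is in the range for the 4th.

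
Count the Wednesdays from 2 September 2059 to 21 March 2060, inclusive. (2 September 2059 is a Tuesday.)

29

2 September 2059 is a Tuesday; the first Wednesday on or after it is 3 September 2059 (1 day later).
From 3 September 2059 to 21 March 2060: 27 + 31 + 30 + 31 + 31 + 29 + 21 = 200 days (rest of September, October, November, December, January, February, March).
200 ÷ 7 = 28 full weeks with remainder 4, so 28 more Wednesdays after the first → 29.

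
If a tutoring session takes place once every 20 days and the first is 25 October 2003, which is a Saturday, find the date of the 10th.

22 April 2004

The 10th occurrence is 9 intervals after the first: 9 × 20 = 180 days after 25 October 2003.
October has 31 days — 6 days to the end of October leaves 174.
November has 30 days (144 left).
December has 31 days (113 left).
January has 31 days (82 left).
February has 29 days (53 left).
March has 31 days (22 left).
22 days into April → 22 April 2004.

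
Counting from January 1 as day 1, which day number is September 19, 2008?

263

Days in months before September: 31 + 29 + 31 + 30 + 31 + 30 + 31 + 31 = 244.
Plus 19 days into September → day 263.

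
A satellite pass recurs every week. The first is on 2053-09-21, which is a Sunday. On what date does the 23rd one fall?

The 23rd occurrence is 22 intervals after the first: 22 × 7 = 154 days after 2053-09-21.
September has 30 days — 9 days to the end of September leaves 145.
October has 31 days (114 left).
November has 30 days (84 left).
December has 31 days (53 left).
January has 31 days (22 left).
22 days into February → 2054-02-22.

2054-02-22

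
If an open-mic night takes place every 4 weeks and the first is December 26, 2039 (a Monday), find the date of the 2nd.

The 2nd occurrence is 1 interval after the first: 1 × 28 = 28 days after December 26, 2039.
December has 31 days — 5 days to the end of December leaves 23.
23 days into January → January 23, 2040.

January 23, 2040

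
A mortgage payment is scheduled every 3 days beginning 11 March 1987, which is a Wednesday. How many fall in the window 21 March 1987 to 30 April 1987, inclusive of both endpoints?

Occurrences land 3·i days after 11 March 1987 for i = 0, 1, 2, …
21 March 1987 is 10 days after the start; 10 ÷ 3 = 3 remainder 1; since the remainder is 1, round up to i = 4. First occurrence in the window: #5 on 23 March 1987 (4×3 = 12 days in).
30 April 1987 is 50 days after the start; 50 ÷ 3 = 16 remainder 2. Last occurrence in the window: #17 on 28 April 1987.
Occurrences #5 through #17: 13 in total.

13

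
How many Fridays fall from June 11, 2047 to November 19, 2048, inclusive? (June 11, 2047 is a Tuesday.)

June 11, 2047 is a Tuesday; the first Friday on or after it is June 14, 2047 (3 days later).
From June 14, 2047 to November 19, 2048: 200 + 324 = 524 days (rest of 2047, to November 19, 2048 in 2048).
524 ÷ 7 = 74 full weeks with remainder 6, so 74 more Fridays after the first → 75.

75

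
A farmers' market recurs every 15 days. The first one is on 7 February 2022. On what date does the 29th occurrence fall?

3 April 2023

The 29th occurrence is 28 intervals after the first: 28 × 15 = 420 days after 7 February 2022.
February has 28 days — 21 days to the end of February leaves 399.
March has 31 days (368 left).
April has 30 days (338 left).
May has 31 days (307 left).
June has 30 days (277 left).
July has 31 days (246 left).
August has 31 days (215 left).
September has 30 days (185 left).
October has 31 days (154 left).
November has 30 days (124 left).
December has 31 days (93 left).
January has 31 days (62 left).
February has 28 days (34 left).
March has 31 days (3 left).
3 days into April → 3 April 2023.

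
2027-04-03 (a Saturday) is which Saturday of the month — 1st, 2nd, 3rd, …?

1st

Day 3 falls in week ⌈3/7⌉ of the month.
Days 1–7 hold the 1st Saturday, 8–14 the 2nd, 15–21 the 3rd, 22–28 the 4th, 29–31 the 5th.
3 is in the range for the 1st.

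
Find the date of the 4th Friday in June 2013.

2013-06-28

The first Friday of June 2013 is June 7.
The 4th Friday is 3 weeks later: 7 + 21 = 28.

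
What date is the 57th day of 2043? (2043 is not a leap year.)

26 February 2043

January has 31 days (57 − 31 = 26 remain).
26 into February → February 26.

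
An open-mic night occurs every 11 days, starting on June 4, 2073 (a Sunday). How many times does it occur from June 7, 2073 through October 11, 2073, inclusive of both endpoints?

Occurrences land 11·i days after June 4, 2073 for i = 0, 1, 2, …
June 7, 2073 is 3 days after the start; 3 ÷ 11 = 0 remainder 3; since the remainder is 3, round up to i = 1. First occurrence in the window: #2 on June 15, 2073 (1×11 = 11 days in).
October 11, 2073 is 129 days after the start; 129 ÷ 11 = 11 remainder 8. Last occurrence in the window: #12 on October 3, 2073.
Occurrences #2 through #12: 11 in total.

11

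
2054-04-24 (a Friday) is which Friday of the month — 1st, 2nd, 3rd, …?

Day 24 falls in week ⌈24/7⌉ of the month.
Days 1–7 hold the 1st Friday, 8–14 the 2nd, 15–21 the 3rd, 22–28 the 4th, 29–31 the 5th.
24 is in the range for the 4th.

4th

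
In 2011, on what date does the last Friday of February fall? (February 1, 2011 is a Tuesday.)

February 2011 begins on a Tuesday, so the first Friday is February 4 (3 days later).
February 2011 has 28 days. Adding weeks: 4, 11, 18, 25 — the last one ≤ 28 is the 25th.

February 25, 2011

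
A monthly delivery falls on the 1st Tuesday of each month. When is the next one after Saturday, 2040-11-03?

November 2040 starts on a Thursday, so its 1st Tuesday is 2040-11-06 (5 days in).
2040-11-06 is after 2040-11-03, so that is the next one.

2040-11-06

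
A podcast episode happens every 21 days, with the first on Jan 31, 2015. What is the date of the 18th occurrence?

Jan 23, 2016

The 18th occurrence is 17 intervals after the first: 17 × 21 = 357 days after Jan 31, 2015.
Jan has 31 days — 0 days to the end of Jan leaves 357.
Feb has 28 days (329 left).
Mar has 31 days (298 left).
Apr has 30 days (268 left).
May has 31 days (237 left).
Jun has 30 days (207 left).
Jul has 31 days (176 left).
Aug has 31 days (145 left).
Sep has 30 days (115 left).
Oct has 31 days (84 left).
Nov has 30 days (54 left).
Dec has 31 days (23 left).
23 days into Jan → Jan 23, 2016.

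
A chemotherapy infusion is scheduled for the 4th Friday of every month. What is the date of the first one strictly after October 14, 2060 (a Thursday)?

October 22, 2060

October 2060 starts on a Friday; its first Friday is the 1st, so the 4th Friday is the 22nd — October 22, 2060.
October 22, 2060 is after October 14, 2060, so that is the next one.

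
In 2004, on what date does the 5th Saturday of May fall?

May 29, 2004

The first Saturday of May 2004 is May 1.
The 5th Saturday is 4 weeks later: 1 + 28 = 29.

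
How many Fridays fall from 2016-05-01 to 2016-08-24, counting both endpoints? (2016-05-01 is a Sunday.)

16

2016-05-01 is a Sunday; the first Friday on or after it is 2016-05-06 (5 days later).
From 2016-05-06 to 2016-08-24: 25 + 30 + 31 + 24 = 110 days (rest of May, June, July, August).
110 ÷ 7 = 15 full weeks with remainder 5, so 15 more Fridays after the first → 16.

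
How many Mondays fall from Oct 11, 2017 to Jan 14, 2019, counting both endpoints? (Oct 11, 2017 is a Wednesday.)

66

Oct 11, 2017 is a Wednesday; the first Monday on or after it is Oct 16, 2017 (5 days later).
From Oct 16, 2017 to Jan 14, 2019: 76 + 365 + 14 = 455 days (rest of 2017, 2018, to Jan 14, 2019 in 2019).
455 ÷ 7 = 65 full weeks with remainder 0, so 65 more Mondays after the first → 66.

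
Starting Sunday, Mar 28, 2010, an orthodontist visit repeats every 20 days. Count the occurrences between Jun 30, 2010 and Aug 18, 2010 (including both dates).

Occurrences land 20·i days after Mar 28, 2010 for i = 0, 1, 2, …
Jun 30, 2010 is 94 days after the start; 94 ÷ 20 = 4 remainder 14; since the remainder is 14, round up to i = 5. First occurrence in the window: #6 on Jul 6, 2010 (5×20 = 100 days in).
Aug 18, 2010 is 143 days after the start; 143 ÷ 20 = 7 remainder 3. Last occurrence in the window: #8 on Aug 15, 2010.
Occurrences #6 through #8: 3 in total.

3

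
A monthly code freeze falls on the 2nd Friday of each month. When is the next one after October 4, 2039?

October 2039 starts on a Saturday; its first Friday is the 7th, so the 2nd Friday is the 14th — October 14, 2039.
October 14, 2039 is after October 4, 2039, so that is the next one.

October 14, 2039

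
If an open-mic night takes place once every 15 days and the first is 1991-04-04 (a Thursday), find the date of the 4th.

The 4th occurrence is 3 intervals after the first: 3 × 15 = 45 days after 1991-04-04.
April has 30 days — 26 days to the end of April leaves 19.
19 days into May → 1991-05-19.

1991-05-19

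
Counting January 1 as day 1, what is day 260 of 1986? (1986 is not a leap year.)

January has 31 days (260 − 31 = 229 remain).
February has 28 days (229 − 28 = 201 remain).
March has 31 days (201 − 31 = 170 remain).
April has 30 days (170 − 30 = 140 remain).
May has 31 days (140 − 31 = 109 remain).
June has 30 days (109 − 30 = 79 remain).
July has 31 days (79 − 31 = 48 remain).
August has 31 days (48 − 31 = 17 remain).
17 into September → September 17.

1986-09-17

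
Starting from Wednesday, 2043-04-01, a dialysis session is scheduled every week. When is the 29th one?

2043-10-14

The 29th occurrence is 28 intervals after the first: 28 × 7 = 196 days after 2043-04-01.
April has 30 days — 29 days to the end of April leaves 167.
May has 31 days (136 left).
June has 30 days (106 left).
July has 31 days (75 left).
August has 31 days (44 left).
September has 30 days (14 left).
14 days into October → 2043-10-14.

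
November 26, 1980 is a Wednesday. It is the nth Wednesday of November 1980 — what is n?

4th

Day 26 falls in week ⌈26/7⌉ of the month.
Days 1–7 hold the 1st Wednesday, 8–14 the 2nd, 15–21 the 3rd, 22–28 the 4th, 29–31 the 5th.
26 is in the range for the 4th.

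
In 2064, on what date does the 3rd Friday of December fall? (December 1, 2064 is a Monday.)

December 2064 begins on a Monday, so the first Friday is December 5 (4 days later).
The 3rd Friday is 2 weeks later: 5 + 14 = 19.

2064-12-19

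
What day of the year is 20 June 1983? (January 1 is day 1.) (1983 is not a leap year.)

Days in months before June: 31 + 28 + 31 + 30 + 31 = 151.
Plus 20 days into June → day 171.

171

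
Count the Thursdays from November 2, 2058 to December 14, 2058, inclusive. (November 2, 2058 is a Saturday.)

November 2, 2058 is a Saturday; the first Thursday on or after it is November 7, 2058 (5 days later).
From November 7, 2058 to December 14, 2058: 23 + 14 = 37 days (rest of November, December).
37 ÷ 7 = 5 full weeks with remainder 2, so 5 more Thursdays after the first → 6.

6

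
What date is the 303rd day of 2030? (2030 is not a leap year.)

January has 31 days (303 − 31 = 272 remain).
February has 28 days (272 − 28 = 244 remain).
March has 31 days (244 − 31 = 213 remain).
April has 30 days (213 − 30 = 183 remain).
May has 31 days (183 − 31 = 152 remain).
June has 30 days (152 − 30 = 122 remain).
July has 31 days (122 − 31 = 91 remain).
August has 31 days (91 − 31 = 60 remain).
September has 30 days (60 − 30 = 30 remain).
30 into October → October 30.

30 October 2030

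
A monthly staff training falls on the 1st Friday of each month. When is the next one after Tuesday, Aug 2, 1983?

Aug 1983 starts on a Monday, so its 1st Friday is Aug 5, 1983 (4 days in).
Aug 5, 1983 is after Aug 2, 1983, so that is the next one.

Aug 5, 1983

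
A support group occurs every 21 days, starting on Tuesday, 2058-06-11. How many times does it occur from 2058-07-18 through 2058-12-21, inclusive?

Occurrences land 21·i days after 2058-06-11 for i = 0, 1, 2, …
2058-07-18 is 37 days after the start; 37 ÷ 21 = 1 remainder 16; since the remainder is 16, round up to i = 2. First occurrence in the window: #3 on 2058-07-23 (2×21 = 42 days in).
2058-12-21 is 193 days after the start; 193 ÷ 21 = 9 remainder 4. Last occurrence in the window: #10 on 2058-12-17.
Occurrences #3 through #10: 8 in total.

8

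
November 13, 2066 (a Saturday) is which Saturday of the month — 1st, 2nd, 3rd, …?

Day 13 falls in week ⌈13/7⌉ of the month.
Days 1–7 hold the 1st Saturday, 8–14 the 2nd, 15–21 the 3rd, 22–28 the 4th, 29–31 the 5th.
13 is in the range for the 2nd.

2nd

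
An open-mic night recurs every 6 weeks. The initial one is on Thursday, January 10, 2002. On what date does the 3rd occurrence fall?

April 4, 2002

The 3rd occurrence is 2 intervals after the first: 2 × 42 = 84 days after January 10, 2002.
January has 31 days — 21 days to the end of January leaves 63.
February has 28 days (35 left).
March has 31 days (4 left).
4 days into April → April 4, 2002.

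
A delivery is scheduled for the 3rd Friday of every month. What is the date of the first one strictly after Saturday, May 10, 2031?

May 2031 starts on a Thursday; its first Friday is the 2nd, so the 3rd Friday is the 16th — May 16, 2031.
May 16, 2031 is after May 10, 2031, so that is the next one.

May 16, 2031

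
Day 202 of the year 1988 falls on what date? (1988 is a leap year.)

January has 31 days (202 − 31 = 171 remain).
February has 29 days (171 − 29 = 142 remain).
March has 31 days (142 − 31 = 111 remain).
April has 30 days (111 − 30 = 81 remain).
May has 31 days (81 − 31 = 50 remain).
June has 30 days (50 − 30 = 20 remain).
20 into July → July 20.

July 20, 1988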